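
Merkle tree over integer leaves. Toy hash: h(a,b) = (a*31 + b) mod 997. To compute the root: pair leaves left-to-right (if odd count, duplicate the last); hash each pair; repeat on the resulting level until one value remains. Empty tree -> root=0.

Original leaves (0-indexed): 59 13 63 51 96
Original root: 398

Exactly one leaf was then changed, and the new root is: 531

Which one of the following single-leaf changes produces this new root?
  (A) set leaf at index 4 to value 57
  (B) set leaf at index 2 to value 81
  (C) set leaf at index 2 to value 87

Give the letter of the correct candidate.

Answer: C

Derivation:
Original leaves: [59, 13, 63, 51, 96]
Target new root: 531
Try each candidate change and compute the resulting root:
Candidate A: set leaf[4] = 57 -> leaves = [59, 13, 63, 51, 57]
  L0: [59, 13, 63, 51, 57]
  L1: h(59,13)=(59*31+13)%997=845 h(63,51)=(63*31+51)%997=10 h(57,57)=(57*31+57)%997=827 -> [845, 10, 827]
  L2: h(845,10)=(845*31+10)%997=283 h(827,827)=(827*31+827)%997=542 -> [283, 542]
  L3: h(283,542)=(283*31+542)%997=342 -> [342]
  root = 342 != target 531
Candidate B: set leaf[2] = 81 -> leaves = [59, 13, 81, 51, 96]
  L0: [59, 13, 81, 51, 96]
  L1: h(59,13)=(59*31+13)%997=845 h(81,51)=(81*31+51)%997=568 h(96,96)=(96*31+96)%997=81 -> [845, 568, 81]
  L2: h(845,568)=(845*31+568)%997=841 h(81,81)=(81*31+81)%997=598 -> [841, 598]
  L3: h(841,598)=(841*31+598)%997=747 -> [747]
  root = 747 != target 531
Candidate C: set leaf[2] = 87 -> leaves = [59, 13, 87, 51, 96]
  L0: [59, 13, 87, 51, 96]
  L1: h(59,13)=(59*31+13)%997=845 h(87,51)=(87*31+51)%997=754 h(96,96)=(96*31+96)%997=81 -> [845, 754, 81]
  L2: h(845,754)=(845*31+754)%997=30 h(81,81)=(81*31+81)%997=598 -> [30, 598]
  L3: h(30,598)=(30*31+598)%997=531 -> [531]
  root = 531 == target 531  ** MATCH **
Candidate C produces the target root.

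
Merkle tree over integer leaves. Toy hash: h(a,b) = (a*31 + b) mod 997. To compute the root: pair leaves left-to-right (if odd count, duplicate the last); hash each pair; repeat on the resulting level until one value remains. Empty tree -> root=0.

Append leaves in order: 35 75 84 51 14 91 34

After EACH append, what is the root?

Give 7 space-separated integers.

Answer: 35 163 762 729 46 516 82

Derivation:
After append 35 (leaves=[35]):
  L0: [35]
  root=35
After append 75 (leaves=[35, 75]):
  L0: [35, 75]
  L1: h(35,75)=(35*31+75)%997=163 -> [163]
  root=163
After append 84 (leaves=[35, 75, 84]):
  L0: [35, 75, 84]
  L1: h(35,75)=(35*31+75)%997=163 h(84,84)=(84*31+84)%997=694 -> [163, 694]
  L2: h(163,694)=(163*31+694)%997=762 -> [762]
  root=762
After append 51 (leaves=[35, 75, 84, 51]):
  L0: [35, 75, 84, 51]
  L1: h(35,75)=(35*31+75)%997=163 h(84,51)=(84*31+51)%997=661 -> [163, 661]
  L2: h(163,661)=(163*31+661)%997=729 -> [729]
  root=729
After append 14 (leaves=[35, 75, 84, 51, 14]):
  L0: [35, 75, 84, 51, 14]
  L1: h(35,75)=(35*31+75)%997=163 h(84,51)=(84*31+51)%997=661 h(14,14)=(14*31+14)%997=448 -> [163, 661, 448]
  L2: h(163,661)=(163*31+661)%997=729 h(448,448)=(448*31+448)%997=378 -> [729, 378]
  L3: h(729,378)=(729*31+378)%997=46 -> [46]
  root=46
After append 91 (leaves=[35, 75, 84, 51, 14, 91]):
  L0: [35, 75, 84, 51, 14, 91]
  L1: h(35,75)=(35*31+75)%997=163 h(84,51)=(84*31+51)%997=661 h(14,91)=(14*31+91)%997=525 -> [163, 661, 525]
  L2: h(163,661)=(163*31+661)%997=729 h(525,525)=(525*31+525)%997=848 -> [729, 848]
  L3: h(729,848)=(729*31+848)%997=516 -> [516]
  root=516
After append 34 (leaves=[35, 75, 84, 51, 14, 91, 34]):
  L0: [35, 75, 84, 51, 14, 91, 34]
  L1: h(35,75)=(35*31+75)%997=163 h(84,51)=(84*31+51)%997=661 h(14,91)=(14*31+91)%997=525 h(34,34)=(34*31+34)%997=91 -> [163, 661, 525, 91]
  L2: h(163,661)=(163*31+661)%997=729 h(525,91)=(525*31+91)%997=414 -> [729, 414]
  L3: h(729,414)=(729*31+414)%997=82 -> [82]
  root=82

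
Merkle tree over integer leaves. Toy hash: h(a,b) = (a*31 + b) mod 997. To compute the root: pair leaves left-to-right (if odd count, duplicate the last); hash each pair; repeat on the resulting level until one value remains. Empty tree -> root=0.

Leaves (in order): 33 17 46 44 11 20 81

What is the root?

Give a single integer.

L0: [33, 17, 46, 44, 11, 20, 81]
L1: h(33,17)=(33*31+17)%997=43 h(46,44)=(46*31+44)%997=473 h(11,20)=(11*31+20)%997=361 h(81,81)=(81*31+81)%997=598 -> [43, 473, 361, 598]
L2: h(43,473)=(43*31+473)%997=809 h(361,598)=(361*31+598)%997=822 -> [809, 822]
L3: h(809,822)=(809*31+822)%997=976 -> [976]

Answer: 976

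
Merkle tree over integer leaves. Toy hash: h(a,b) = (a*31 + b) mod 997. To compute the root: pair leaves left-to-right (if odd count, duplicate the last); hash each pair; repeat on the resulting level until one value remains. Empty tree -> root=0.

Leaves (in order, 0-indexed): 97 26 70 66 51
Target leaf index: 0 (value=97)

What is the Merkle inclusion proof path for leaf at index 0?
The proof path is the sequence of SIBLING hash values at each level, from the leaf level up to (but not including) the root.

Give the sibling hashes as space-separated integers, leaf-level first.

Answer: 26 242 380

Derivation:
L0 (leaves): [97, 26, 70, 66, 51], target index=0
L1: h(97,26)=(97*31+26)%997=42 [pair 0] h(70,66)=(70*31+66)%997=242 [pair 1] h(51,51)=(51*31+51)%997=635 [pair 2] -> [42, 242, 635]
  Sibling for proof at L0: 26
L2: h(42,242)=(42*31+242)%997=547 [pair 0] h(635,635)=(635*31+635)%997=380 [pair 1] -> [547, 380]
  Sibling for proof at L1: 242
L3: h(547,380)=(547*31+380)%997=388 [pair 0] -> [388]
  Sibling for proof at L2: 380
Root: 388
Proof path (sibling hashes from leaf to root): [26, 242, 380]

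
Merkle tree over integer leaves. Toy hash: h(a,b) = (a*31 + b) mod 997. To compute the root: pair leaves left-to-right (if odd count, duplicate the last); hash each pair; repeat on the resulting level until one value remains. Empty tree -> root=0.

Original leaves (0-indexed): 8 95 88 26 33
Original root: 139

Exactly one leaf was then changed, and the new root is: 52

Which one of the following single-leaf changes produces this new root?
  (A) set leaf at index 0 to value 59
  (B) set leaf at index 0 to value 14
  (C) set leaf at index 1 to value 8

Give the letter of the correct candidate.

Answer: A

Derivation:
Original leaves: [8, 95, 88, 26, 33]
Target new root: 52
Try each candidate change and compute the resulting root:
Candidate A: set leaf[0] = 59 -> leaves = [59, 95, 88, 26, 33]
  L0: [59, 95, 88, 26, 33]
  L1: h(59,95)=(59*31+95)%997=927 h(88,26)=(88*31+26)%997=760 h(33,33)=(33*31+33)%997=59 -> [927, 760, 59]
  L2: h(927,760)=(927*31+760)%997=584 h(59,59)=(59*31+59)%997=891 -> [584, 891]
  L3: h(584,891)=(584*31+891)%997=52 -> [52]
  root = 52 == target 52  ** MATCH **
Candidate B: set leaf[0] = 14 -> leaves = [14, 95, 88, 26, 33]
  L0: [14, 95, 88, 26, 33]
  L1: h(14,95)=(14*31+95)%997=529 h(88,26)=(88*31+26)%997=760 h(33,33)=(33*31+33)%997=59 -> [529, 760, 59]
  L2: h(529,760)=(529*31+760)%997=210 h(59,59)=(59*31+59)%997=891 -> [210, 891]
  L3: h(210,891)=(210*31+891)%997=422 -> [422]
  root = 422 != target 52
Candidate C: set leaf[1] = 8 -> leaves = [8, 8, 88, 26, 33]
  L0: [8, 8, 88, 26, 33]
  L1: h(8,8)=(8*31+8)%997=256 h(88,26)=(88*31+26)%997=760 h(33,33)=(33*31+33)%997=59 -> [256, 760, 59]
  L2: h(256,760)=(256*31+760)%997=720 h(59,59)=(59*31+59)%997=891 -> [720, 891]
  L3: h(720,891)=(720*31+891)%997=280 -> [280]
  root = 280 != target 52
Candidate A produces the target root.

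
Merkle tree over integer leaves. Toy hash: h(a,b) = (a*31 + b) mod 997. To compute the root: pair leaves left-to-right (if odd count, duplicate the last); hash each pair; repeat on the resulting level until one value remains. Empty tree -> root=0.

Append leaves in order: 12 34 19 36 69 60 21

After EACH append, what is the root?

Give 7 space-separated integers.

Answer: 12 406 233 250 640 352 819

Derivation:
After append 12 (leaves=[12]):
  L0: [12]
  root=12
After append 34 (leaves=[12, 34]):
  L0: [12, 34]
  L1: h(12,34)=(12*31+34)%997=406 -> [406]
  root=406
After append 19 (leaves=[12, 34, 19]):
  L0: [12, 34, 19]
  L1: h(12,34)=(12*31+34)%997=406 h(19,19)=(19*31+19)%997=608 -> [406, 608]
  L2: h(406,608)=(406*31+608)%997=233 -> [233]
  root=233
After append 36 (leaves=[12, 34, 19, 36]):
  L0: [12, 34, 19, 36]
  L1: h(12,34)=(12*31+34)%997=406 h(19,36)=(19*31+36)%997=625 -> [406, 625]
  L2: h(406,625)=(406*31+625)%997=250 -> [250]
  root=250
After append 69 (leaves=[12, 34, 19, 36, 69]):
  L0: [12, 34, 19, 36, 69]
  L1: h(12,34)=(12*31+34)%997=406 h(19,36)=(19*31+36)%997=625 h(69,69)=(69*31+69)%997=214 -> [406, 625, 214]
  L2: h(406,625)=(406*31+625)%997=250 h(214,214)=(214*31+214)%997=866 -> [250, 866]
  L3: h(250,866)=(250*31+866)%997=640 -> [640]
  root=640
After append 60 (leaves=[12, 34, 19, 36, 69, 60]):
  L0: [12, 34, 19, 36, 69, 60]
  L1: h(12,34)=(12*31+34)%997=406 h(19,36)=(19*31+36)%997=625 h(69,60)=(69*31+60)%997=205 -> [406, 625, 205]
  L2: h(406,625)=(406*31+625)%997=250 h(205,205)=(205*31+205)%997=578 -> [250, 578]
  L3: h(250,578)=(250*31+578)%997=352 -> [352]
  root=352
After append 21 (leaves=[12, 34, 19, 36, 69, 60, 21]):
  L0: [12, 34, 19, 36, 69, 60, 21]
  L1: h(12,34)=(12*31+34)%997=406 h(19,36)=(19*31+36)%997=625 h(69,60)=(69*31+60)%997=205 h(21,21)=(21*31+21)%997=672 -> [406, 625, 205, 672]
  L2: h(406,625)=(406*31+625)%997=250 h(205,672)=(205*31+672)%997=48 -> [250, 48]
  L3: h(250,48)=(250*31+48)%997=819 -> [819]
  root=819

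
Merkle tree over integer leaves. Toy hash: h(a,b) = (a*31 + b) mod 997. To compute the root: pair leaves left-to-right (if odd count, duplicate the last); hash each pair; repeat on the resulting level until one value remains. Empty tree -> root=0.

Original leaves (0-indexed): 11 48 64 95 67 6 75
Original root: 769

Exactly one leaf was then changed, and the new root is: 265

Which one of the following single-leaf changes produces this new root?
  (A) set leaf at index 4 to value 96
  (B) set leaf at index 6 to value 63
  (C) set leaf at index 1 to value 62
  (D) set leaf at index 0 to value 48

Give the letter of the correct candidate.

Original leaves: [11, 48, 64, 95, 67, 6, 75]
Target new root: 265
Try each candidate change and compute the resulting root:
Candidate A: set leaf[4] = 96 -> leaves = [11, 48, 64, 95, 96, 6, 75]
  L0: [11, 48, 64, 95, 96, 6, 75]
  L1: h(11,48)=(11*31+48)%997=389 h(64,95)=(64*31+95)%997=85 h(96,6)=(96*31+6)%997=988 h(75,75)=(75*31+75)%997=406 -> [389, 85, 988, 406]
  L2: h(389,85)=(389*31+85)%997=180 h(988,406)=(988*31+406)%997=127 -> [180, 127]
  L3: h(180,127)=(180*31+127)%997=722 -> [722]
  root = 722 != target 265
Candidate B: set leaf[6] = 63 -> leaves = [11, 48, 64, 95, 67, 6, 63]
  L0: [11, 48, 64, 95, 67, 6, 63]
  L1: h(11,48)=(11*31+48)%997=389 h(64,95)=(64*31+95)%997=85 h(67,6)=(67*31+6)%997=89 h(63,63)=(63*31+63)%997=22 -> [389, 85, 89, 22]
  L2: h(389,85)=(389*31+85)%997=180 h(89,22)=(89*31+22)%997=787 -> [180, 787]
  L3: h(180,787)=(180*31+787)%997=385 -> [385]
  root = 385 != target 265
Candidate C: set leaf[1] = 62 -> leaves = [11, 62, 64, 95, 67, 6, 75]
  L0: [11, 62, 64, 95, 67, 6, 75]
  L1: h(11,62)=(11*31+62)%997=403 h(64,95)=(64*31+95)%997=85 h(67,6)=(67*31+6)%997=89 h(75,75)=(75*31+75)%997=406 -> [403, 85, 89, 406]
  L2: h(403,85)=(403*31+85)%997=614 h(89,406)=(89*31+406)%997=174 -> [614, 174]
  L3: h(614,174)=(614*31+174)%997=265 -> [265]
  root = 265 == target 265  ** MATCH **
Candidate D: set leaf[0] = 48 -> leaves = [48, 48, 64, 95, 67, 6, 75]
  L0: [48, 48, 64, 95, 67, 6, 75]
  L1: h(48,48)=(48*31+48)%997=539 h(64,95)=(64*31+95)%997=85 h(67,6)=(67*31+6)%997=89 h(75,75)=(75*31+75)%997=406 -> [539, 85, 89, 406]
  L2: h(539,85)=(539*31+85)%997=842 h(89,406)=(89*31+406)%997=174 -> [842, 174]
  L3: h(842,174)=(842*31+174)%997=354 -> [354]
  root = 354 != target 265
Candidate C produces the target root.

Answer: C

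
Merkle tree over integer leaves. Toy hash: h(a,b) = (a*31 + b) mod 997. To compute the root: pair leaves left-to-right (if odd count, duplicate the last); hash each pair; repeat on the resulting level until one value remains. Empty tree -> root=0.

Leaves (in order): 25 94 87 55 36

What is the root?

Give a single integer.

L0: [25, 94, 87, 55, 36]
L1: h(25,94)=(25*31+94)%997=869 h(87,55)=(87*31+55)%997=758 h(36,36)=(36*31+36)%997=155 -> [869, 758, 155]
L2: h(869,758)=(869*31+758)%997=778 h(155,155)=(155*31+155)%997=972 -> [778, 972]
L3: h(778,972)=(778*31+972)%997=165 -> [165]

Answer: 165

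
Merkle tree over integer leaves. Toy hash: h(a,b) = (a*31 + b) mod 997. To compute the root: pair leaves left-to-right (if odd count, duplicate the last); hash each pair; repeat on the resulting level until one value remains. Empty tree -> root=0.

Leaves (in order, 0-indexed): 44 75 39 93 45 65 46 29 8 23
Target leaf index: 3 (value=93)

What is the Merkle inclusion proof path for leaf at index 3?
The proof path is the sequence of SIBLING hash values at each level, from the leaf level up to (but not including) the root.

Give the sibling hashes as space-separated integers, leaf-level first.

Answer: 39 442 853 338

Derivation:
L0 (leaves): [44, 75, 39, 93, 45, 65, 46, 29, 8, 23], target index=3
L1: h(44,75)=(44*31+75)%997=442 [pair 0] h(39,93)=(39*31+93)%997=305 [pair 1] h(45,65)=(45*31+65)%997=463 [pair 2] h(46,29)=(46*31+29)%997=458 [pair 3] h(8,23)=(8*31+23)%997=271 [pair 4] -> [442, 305, 463, 458, 271]
  Sibling for proof at L0: 39
L2: h(442,305)=(442*31+305)%997=49 [pair 0] h(463,458)=(463*31+458)%997=853 [pair 1] h(271,271)=(271*31+271)%997=696 [pair 2] -> [49, 853, 696]
  Sibling for proof at L1: 442
L3: h(49,853)=(49*31+853)%997=378 [pair 0] h(696,696)=(696*31+696)%997=338 [pair 1] -> [378, 338]
  Sibling for proof at L2: 853
L4: h(378,338)=(378*31+338)%997=92 [pair 0] -> [92]
  Sibling for proof at L3: 338
Root: 92
Proof path (sibling hashes from leaf to root): [39, 442, 853, 338]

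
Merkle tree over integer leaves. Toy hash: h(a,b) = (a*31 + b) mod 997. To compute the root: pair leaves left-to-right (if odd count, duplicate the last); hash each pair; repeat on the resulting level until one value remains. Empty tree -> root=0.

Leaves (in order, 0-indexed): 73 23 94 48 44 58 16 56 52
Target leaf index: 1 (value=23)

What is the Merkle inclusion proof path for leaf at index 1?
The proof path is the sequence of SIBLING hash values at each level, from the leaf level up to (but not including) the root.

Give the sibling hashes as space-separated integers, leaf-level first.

L0 (leaves): [73, 23, 94, 48, 44, 58, 16, 56, 52], target index=1
L1: h(73,23)=(73*31+23)%997=292 [pair 0] h(94,48)=(94*31+48)%997=968 [pair 1] h(44,58)=(44*31+58)%997=425 [pair 2] h(16,56)=(16*31+56)%997=552 [pair 3] h(52,52)=(52*31+52)%997=667 [pair 4] -> [292, 968, 425, 552, 667]
  Sibling for proof at L0: 73
L2: h(292,968)=(292*31+968)%997=50 [pair 0] h(425,552)=(425*31+552)%997=766 [pair 1] h(667,667)=(667*31+667)%997=407 [pair 2] -> [50, 766, 407]
  Sibling for proof at L1: 968
L3: h(50,766)=(50*31+766)%997=322 [pair 0] h(407,407)=(407*31+407)%997=63 [pair 1] -> [322, 63]
  Sibling for proof at L2: 766
L4: h(322,63)=(322*31+63)%997=75 [pair 0] -> [75]
  Sibling for proof at L3: 63
Root: 75
Proof path (sibling hashes from leaf to root): [73, 968, 766, 63]

Answer: 73 968 766 63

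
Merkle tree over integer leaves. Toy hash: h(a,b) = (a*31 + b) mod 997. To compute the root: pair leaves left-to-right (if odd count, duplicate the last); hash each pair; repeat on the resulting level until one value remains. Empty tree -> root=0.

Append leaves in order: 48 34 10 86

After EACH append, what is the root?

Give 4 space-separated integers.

Answer: 48 525 643 719

Derivation:
After append 48 (leaves=[48]):
  L0: [48]
  root=48
After append 34 (leaves=[48, 34]):
  L0: [48, 34]
  L1: h(48,34)=(48*31+34)%997=525 -> [525]
  root=525
After append 10 (leaves=[48, 34, 10]):
  L0: [48, 34, 10]
  L1: h(48,34)=(48*31+34)%997=525 h(10,10)=(10*31+10)%997=320 -> [525, 320]
  L2: h(525,320)=(525*31+320)%997=643 -> [643]
  root=643
After append 86 (leaves=[48, 34, 10, 86]):
  L0: [48, 34, 10, 86]
  L1: h(48,34)=(48*31+34)%997=525 h(10,86)=(10*31+86)%997=396 -> [525, 396]
  L2: h(525,396)=(525*31+396)%997=719 -> [719]
  root=719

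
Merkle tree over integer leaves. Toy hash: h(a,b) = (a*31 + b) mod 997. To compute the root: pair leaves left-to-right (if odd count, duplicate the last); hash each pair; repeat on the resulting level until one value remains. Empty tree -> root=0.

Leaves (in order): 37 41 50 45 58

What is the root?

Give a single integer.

L0: [37, 41, 50, 45, 58]
L1: h(37,41)=(37*31+41)%997=191 h(50,45)=(50*31+45)%997=598 h(58,58)=(58*31+58)%997=859 -> [191, 598, 859]
L2: h(191,598)=(191*31+598)%997=537 h(859,859)=(859*31+859)%997=569 -> [537, 569]
L3: h(537,569)=(537*31+569)%997=267 -> [267]

Answer: 267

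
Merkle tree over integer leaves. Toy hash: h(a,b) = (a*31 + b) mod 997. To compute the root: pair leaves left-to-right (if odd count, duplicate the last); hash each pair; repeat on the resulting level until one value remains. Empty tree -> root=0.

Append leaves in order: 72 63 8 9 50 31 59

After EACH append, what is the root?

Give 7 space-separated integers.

After append 72 (leaves=[72]):
  L0: [72]
  root=72
After append 63 (leaves=[72, 63]):
  L0: [72, 63]
  L1: h(72,63)=(72*31+63)%997=301 -> [301]
  root=301
After append 8 (leaves=[72, 63, 8]):
  L0: [72, 63, 8]
  L1: h(72,63)=(72*31+63)%997=301 h(8,8)=(8*31+8)%997=256 -> [301, 256]
  L2: h(301,256)=(301*31+256)%997=614 -> [614]
  root=614
After append 9 (leaves=[72, 63, 8, 9]):
  L0: [72, 63, 8, 9]
  L1: h(72,63)=(72*31+63)%997=301 h(8,9)=(8*31+9)%997=257 -> [301, 257]
  L2: h(301,257)=(301*31+257)%997=615 -> [615]
  root=615
After append 50 (leaves=[72, 63, 8, 9, 50]):
  L0: [72, 63, 8, 9, 50]
  L1: h(72,63)=(72*31+63)%997=301 h(8,9)=(8*31+9)%997=257 h(50,50)=(50*31+50)%997=603 -> [301, 257, 603]
  L2: h(301,257)=(301*31+257)%997=615 h(603,603)=(603*31+603)%997=353 -> [615, 353]
  L3: h(615,353)=(615*31+353)%997=475 -> [475]
  root=475
After append 31 (leaves=[72, 63, 8, 9, 50, 31]):
  L0: [72, 63, 8, 9, 50, 31]
  L1: h(72,63)=(72*31+63)%997=301 h(8,9)=(8*31+9)%997=257 h(50,31)=(50*31+31)%997=584 -> [301, 257, 584]
  L2: h(301,257)=(301*31+257)%997=615 h(584,584)=(584*31+584)%997=742 -> [615, 742]
  L3: h(615,742)=(615*31+742)%997=864 -> [864]
  root=864
After append 59 (leaves=[72, 63, 8, 9, 50, 31, 59]):
  L0: [72, 63, 8, 9, 50, 31, 59]
  L1: h(72,63)=(72*31+63)%997=301 h(8,9)=(8*31+9)%997=257 h(50,31)=(50*31+31)%997=584 h(59,59)=(59*31+59)%997=891 -> [301, 257, 584, 891]
  L2: h(301,257)=(301*31+257)%997=615 h(584,891)=(584*31+891)%997=52 -> [615, 52]
  L3: h(615,52)=(615*31+52)%997=174 -> [174]
  root=174

Answer: 72 301 614 615 475 864 174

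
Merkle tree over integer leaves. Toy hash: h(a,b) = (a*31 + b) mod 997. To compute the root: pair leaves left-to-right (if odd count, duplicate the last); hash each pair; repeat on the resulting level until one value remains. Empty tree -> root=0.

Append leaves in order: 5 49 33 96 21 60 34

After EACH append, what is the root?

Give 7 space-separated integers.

Answer: 5 204 401 464 993 247 624

Derivation:
After append 5 (leaves=[5]):
  L0: [5]
  root=5
After append 49 (leaves=[5, 49]):
  L0: [5, 49]
  L1: h(5,49)=(5*31+49)%997=204 -> [204]
  root=204
After append 33 (leaves=[5, 49, 33]):
  L0: [5, 49, 33]
  L1: h(5,49)=(5*31+49)%997=204 h(33,33)=(33*31+33)%997=59 -> [204, 59]
  L2: h(204,59)=(204*31+59)%997=401 -> [401]
  root=401
After append 96 (leaves=[5, 49, 33, 96]):
  L0: [5, 49, 33, 96]
  L1: h(5,49)=(5*31+49)%997=204 h(33,96)=(33*31+96)%997=122 -> [204, 122]
  L2: h(204,122)=(204*31+122)%997=464 -> [464]
  root=464
After append 21 (leaves=[5, 49, 33, 96, 21]):
  L0: [5, 49, 33, 96, 21]
  L1: h(5,49)=(5*31+49)%997=204 h(33,96)=(33*31+96)%997=122 h(21,21)=(21*31+21)%997=672 -> [204, 122, 672]
  L2: h(204,122)=(204*31+122)%997=464 h(672,672)=(672*31+672)%997=567 -> [464, 567]
  L3: h(464,567)=(464*31+567)%997=993 -> [993]
  root=993
After append 60 (leaves=[5, 49, 33, 96, 21, 60]):
  L0: [5, 49, 33, 96, 21, 60]
  L1: h(5,49)=(5*31+49)%997=204 h(33,96)=(33*31+96)%997=122 h(21,60)=(21*31+60)%997=711 -> [204, 122, 711]
  L2: h(204,122)=(204*31+122)%997=464 h(711,711)=(711*31+711)%997=818 -> [464, 818]
  L3: h(464,818)=(464*31+818)%997=247 -> [247]
  root=247
After append 34 (leaves=[5, 49, 33, 96, 21, 60, 34]):
  L0: [5, 49, 33, 96, 21, 60, 34]
  L1: h(5,49)=(5*31+49)%997=204 h(33,96)=(33*31+96)%997=122 h(21,60)=(21*31+60)%997=711 h(34,34)=(34*31+34)%997=91 -> [204, 122, 711, 91]
  L2: h(204,122)=(204*31+122)%997=464 h(711,91)=(711*31+91)%997=198 -> [464, 198]
  L3: h(464,198)=(464*31+198)%997=624 -> [624]
  root=624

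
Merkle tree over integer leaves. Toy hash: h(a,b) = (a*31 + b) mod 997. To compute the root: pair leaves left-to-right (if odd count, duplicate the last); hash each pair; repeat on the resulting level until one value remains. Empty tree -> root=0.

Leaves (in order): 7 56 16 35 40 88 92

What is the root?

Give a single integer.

L0: [7, 56, 16, 35, 40, 88, 92]
L1: h(7,56)=(7*31+56)%997=273 h(16,35)=(16*31+35)%997=531 h(40,88)=(40*31+88)%997=331 h(92,92)=(92*31+92)%997=950 -> [273, 531, 331, 950]
L2: h(273,531)=(273*31+531)%997=21 h(331,950)=(331*31+950)%997=244 -> [21, 244]
L3: h(21,244)=(21*31+244)%997=895 -> [895]

Answer: 895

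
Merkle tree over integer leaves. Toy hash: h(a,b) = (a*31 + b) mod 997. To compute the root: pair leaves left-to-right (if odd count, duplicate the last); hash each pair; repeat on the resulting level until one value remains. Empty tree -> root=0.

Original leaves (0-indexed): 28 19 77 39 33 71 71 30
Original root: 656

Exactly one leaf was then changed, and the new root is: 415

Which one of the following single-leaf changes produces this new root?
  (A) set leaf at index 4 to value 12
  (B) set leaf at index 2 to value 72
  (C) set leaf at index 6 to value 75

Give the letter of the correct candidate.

Original leaves: [28, 19, 77, 39, 33, 71, 71, 30]
Target new root: 415
Try each candidate change and compute the resulting root:
Candidate A: set leaf[4] = 12 -> leaves = [28, 19, 77, 39, 12, 71, 71, 30]
  L0: [28, 19, 77, 39, 12, 71, 71, 30]
  L1: h(28,19)=(28*31+19)%997=887 h(77,39)=(77*31+39)%997=432 h(12,71)=(12*31+71)%997=443 h(71,30)=(71*31+30)%997=237 -> [887, 432, 443, 237]
  L2: h(887,432)=(887*31+432)%997=13 h(443,237)=(443*31+237)%997=12 -> [13, 12]
  L3: h(13,12)=(13*31+12)%997=415 -> [415]
  root = 415 == target 415  ** MATCH **
Candidate B: set leaf[2] = 72 -> leaves = [28, 19, 72, 39, 33, 71, 71, 30]
  L0: [28, 19, 72, 39, 33, 71, 71, 30]
  L1: h(28,19)=(28*31+19)%997=887 h(72,39)=(72*31+39)%997=277 h(33,71)=(33*31+71)%997=97 h(71,30)=(71*31+30)%997=237 -> [887, 277, 97, 237]
  L2: h(887,277)=(887*31+277)%997=855 h(97,237)=(97*31+237)%997=253 -> [855, 253]
  L3: h(855,253)=(855*31+253)%997=836 -> [836]
  root = 836 != target 415
Candidate C: set leaf[6] = 75 -> leaves = [28, 19, 77, 39, 33, 71, 75, 30]
  L0: [28, 19, 77, 39, 33, 71, 75, 30]
  L1: h(28,19)=(28*31+19)%997=887 h(77,39)=(77*31+39)%997=432 h(33,71)=(33*31+71)%997=97 h(75,30)=(75*31+30)%997=361 -> [887, 432, 97, 361]
  L2: h(887,432)=(887*31+432)%997=13 h(97,361)=(97*31+361)%997=377 -> [13, 377]
  L3: h(13,377)=(13*31+377)%997=780 -> [780]
  root = 780 != target 415
Candidate A produces the target root.

Answer: A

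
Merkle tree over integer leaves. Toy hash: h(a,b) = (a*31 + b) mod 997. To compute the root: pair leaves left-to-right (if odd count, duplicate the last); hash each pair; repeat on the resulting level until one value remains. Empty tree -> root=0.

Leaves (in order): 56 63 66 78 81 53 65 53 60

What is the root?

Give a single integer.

Answer: 295

Derivation:
L0: [56, 63, 66, 78, 81, 53, 65, 53, 60]
L1: h(56,63)=(56*31+63)%997=802 h(66,78)=(66*31+78)%997=130 h(81,53)=(81*31+53)%997=570 h(65,53)=(65*31+53)%997=74 h(60,60)=(60*31+60)%997=923 -> [802, 130, 570, 74, 923]
L2: h(802,130)=(802*31+130)%997=67 h(570,74)=(570*31+74)%997=795 h(923,923)=(923*31+923)%997=623 -> [67, 795, 623]
L3: h(67,795)=(67*31+795)%997=878 h(623,623)=(623*31+623)%997=993 -> [878, 993]
L4: h(878,993)=(878*31+993)%997=295 -> [295]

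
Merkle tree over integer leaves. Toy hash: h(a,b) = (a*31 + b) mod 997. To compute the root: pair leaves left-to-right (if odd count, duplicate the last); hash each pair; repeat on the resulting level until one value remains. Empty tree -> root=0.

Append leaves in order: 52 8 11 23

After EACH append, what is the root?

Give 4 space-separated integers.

After append 52 (leaves=[52]):
  L0: [52]
  root=52
After append 8 (leaves=[52, 8]):
  L0: [52, 8]
  L1: h(52,8)=(52*31+8)%997=623 -> [623]
  root=623
After append 11 (leaves=[52, 8, 11]):
  L0: [52, 8, 11]
  L1: h(52,8)=(52*31+8)%997=623 h(11,11)=(11*31+11)%997=352 -> [623, 352]
  L2: h(623,352)=(623*31+352)%997=722 -> [722]
  root=722
After append 23 (leaves=[52, 8, 11, 23]):
  L0: [52, 8, 11, 23]
  L1: h(52,8)=(52*31+8)%997=623 h(11,23)=(11*31+23)%997=364 -> [623, 364]
  L2: h(623,364)=(623*31+364)%997=734 -> [734]
  root=734

Answer: 52 623 722 734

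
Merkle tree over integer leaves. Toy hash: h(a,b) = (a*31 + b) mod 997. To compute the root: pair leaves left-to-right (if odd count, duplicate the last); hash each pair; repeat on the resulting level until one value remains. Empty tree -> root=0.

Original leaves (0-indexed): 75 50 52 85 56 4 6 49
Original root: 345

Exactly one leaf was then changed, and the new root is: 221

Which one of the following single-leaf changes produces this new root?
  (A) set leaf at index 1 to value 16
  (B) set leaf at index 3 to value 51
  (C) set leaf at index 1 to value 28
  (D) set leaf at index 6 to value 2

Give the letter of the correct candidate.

Answer: D

Derivation:
Original leaves: [75, 50, 52, 85, 56, 4, 6, 49]
Target new root: 221
Try each candidate change and compute the resulting root:
Candidate A: set leaf[1] = 16 -> leaves = [75, 16, 52, 85, 56, 4, 6, 49]
  L0: [75, 16, 52, 85, 56, 4, 6, 49]
  L1: h(75,16)=(75*31+16)%997=347 h(52,85)=(52*31+85)%997=700 h(56,4)=(56*31+4)%997=743 h(6,49)=(6*31+49)%997=235 -> [347, 700, 743, 235]
  L2: h(347,700)=(347*31+700)%997=490 h(743,235)=(743*31+235)%997=337 -> [490, 337]
  L3: h(490,337)=(490*31+337)%997=572 -> [572]
  root = 572 != target 221
Candidate B: set leaf[3] = 51 -> leaves = [75, 50, 52, 51, 56, 4, 6, 49]
  L0: [75, 50, 52, 51, 56, 4, 6, 49]
  L1: h(75,50)=(75*31+50)%997=381 h(52,51)=(52*31+51)%997=666 h(56,4)=(56*31+4)%997=743 h(6,49)=(6*31+49)%997=235 -> [381, 666, 743, 235]
  L2: h(381,666)=(381*31+666)%997=513 h(743,235)=(743*31+235)%997=337 -> [513, 337]
  L3: h(513,337)=(513*31+337)%997=288 -> [288]
  root = 288 != target 221
Candidate C: set leaf[1] = 28 -> leaves = [75, 28, 52, 85, 56, 4, 6, 49]
  L0: [75, 28, 52, 85, 56, 4, 6, 49]
  L1: h(75,28)=(75*31+28)%997=359 h(52,85)=(52*31+85)%997=700 h(56,4)=(56*31+4)%997=743 h(6,49)=(6*31+49)%997=235 -> [359, 700, 743, 235]
  L2: h(359,700)=(359*31+700)%997=862 h(743,235)=(743*31+235)%997=337 -> [862, 337]
  L3: h(862,337)=(862*31+337)%997=140 -> [140]
  root = 140 != target 221
Candidate D: set leaf[6] = 2 -> leaves = [75, 50, 52, 85, 56, 4, 2, 49]
  L0: [75, 50, 52, 85, 56, 4, 2, 49]
  L1: h(75,50)=(75*31+50)%997=381 h(52,85)=(52*31+85)%997=700 h(56,4)=(56*31+4)%997=743 h(2,49)=(2*31+49)%997=111 -> [381, 700, 743, 111]
  L2: h(381,700)=(381*31+700)%997=547 h(743,111)=(743*31+111)%997=213 -> [547, 213]
  L3: h(547,213)=(547*31+213)%997=221 -> [221]
  root = 221 == target 221  ** MATCH **
Candidate D produces the target root.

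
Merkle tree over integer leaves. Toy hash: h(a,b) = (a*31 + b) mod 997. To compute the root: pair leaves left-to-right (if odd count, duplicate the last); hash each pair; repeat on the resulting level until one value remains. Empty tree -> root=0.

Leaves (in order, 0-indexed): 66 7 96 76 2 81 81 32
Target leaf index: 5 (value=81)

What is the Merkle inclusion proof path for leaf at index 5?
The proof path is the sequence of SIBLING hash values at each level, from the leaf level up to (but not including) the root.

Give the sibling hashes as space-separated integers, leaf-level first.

Answer: 2 549 893

Derivation:
L0 (leaves): [66, 7, 96, 76, 2, 81, 81, 32], target index=5
L1: h(66,7)=(66*31+7)%997=59 [pair 0] h(96,76)=(96*31+76)%997=61 [pair 1] h(2,81)=(2*31+81)%997=143 [pair 2] h(81,32)=(81*31+32)%997=549 [pair 3] -> [59, 61, 143, 549]
  Sibling for proof at L0: 2
L2: h(59,61)=(59*31+61)%997=893 [pair 0] h(143,549)=(143*31+549)%997=994 [pair 1] -> [893, 994]
  Sibling for proof at L1: 549
L3: h(893,994)=(893*31+994)%997=761 [pair 0] -> [761]
  Sibling for proof at L2: 893
Root: 761
Proof path (sibling hashes from leaf to root): [2, 549, 893]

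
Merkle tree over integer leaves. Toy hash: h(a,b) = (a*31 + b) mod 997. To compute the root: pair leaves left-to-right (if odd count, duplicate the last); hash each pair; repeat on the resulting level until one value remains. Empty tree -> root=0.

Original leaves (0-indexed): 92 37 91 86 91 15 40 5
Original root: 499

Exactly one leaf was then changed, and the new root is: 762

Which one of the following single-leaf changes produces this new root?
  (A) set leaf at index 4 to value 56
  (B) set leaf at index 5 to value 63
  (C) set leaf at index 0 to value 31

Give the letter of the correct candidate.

Answer: A

Derivation:
Original leaves: [92, 37, 91, 86, 91, 15, 40, 5]
Target new root: 762
Try each candidate change and compute the resulting root:
Candidate A: set leaf[4] = 56 -> leaves = [92, 37, 91, 86, 56, 15, 40, 5]
  L0: [92, 37, 91, 86, 56, 15, 40, 5]
  L1: h(92,37)=(92*31+37)%997=895 h(91,86)=(91*31+86)%997=913 h(56,15)=(56*31+15)%997=754 h(40,5)=(40*31+5)%997=248 -> [895, 913, 754, 248]
  L2: h(895,913)=(895*31+913)%997=742 h(754,248)=(754*31+248)%997=691 -> [742, 691]
  L3: h(742,691)=(742*31+691)%997=762 -> [762]
  root = 762 == target 762  ** MATCH **
Candidate B: set leaf[5] = 63 -> leaves = [92, 37, 91, 86, 91, 63, 40, 5]
  L0: [92, 37, 91, 86, 91, 63, 40, 5]
  L1: h(92,37)=(92*31+37)%997=895 h(91,86)=(91*31+86)%997=913 h(91,63)=(91*31+63)%997=890 h(40,5)=(40*31+5)%997=248 -> [895, 913, 890, 248]
  L2: h(895,913)=(895*31+913)%997=742 h(890,248)=(890*31+248)%997=919 -> [742, 919]
  L3: h(742,919)=(742*31+919)%997=990 -> [990]
  root = 990 != target 762
Candidate C: set leaf[0] = 31 -> leaves = [31, 37, 91, 86, 91, 15, 40, 5]
  L0: [31, 37, 91, 86, 91, 15, 40, 5]
  L1: h(31,37)=(31*31+37)%997=1 h(91,86)=(91*31+86)%997=913 h(91,15)=(91*31+15)%997=842 h(40,5)=(40*31+5)%997=248 -> [1, 913, 842, 248]
  L2: h(1,913)=(1*31+913)%997=944 h(842,248)=(842*31+248)%997=428 -> [944, 428]
  L3: h(944,428)=(944*31+428)%997=779 -> [779]
  root = 779 != target 762
Candidate A produces the target root.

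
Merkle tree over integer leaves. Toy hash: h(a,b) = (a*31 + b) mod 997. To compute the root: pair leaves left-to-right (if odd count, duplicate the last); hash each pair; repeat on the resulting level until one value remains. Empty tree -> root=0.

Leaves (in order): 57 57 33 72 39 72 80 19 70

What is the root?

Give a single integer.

Answer: 859

Derivation:
L0: [57, 57, 33, 72, 39, 72, 80, 19, 70]
L1: h(57,57)=(57*31+57)%997=827 h(33,72)=(33*31+72)%997=98 h(39,72)=(39*31+72)%997=284 h(80,19)=(80*31+19)%997=505 h(70,70)=(70*31+70)%997=246 -> [827, 98, 284, 505, 246]
L2: h(827,98)=(827*31+98)%997=810 h(284,505)=(284*31+505)%997=336 h(246,246)=(246*31+246)%997=893 -> [810, 336, 893]
L3: h(810,336)=(810*31+336)%997=521 h(893,893)=(893*31+893)%997=660 -> [521, 660]
L4: h(521,660)=(521*31+660)%997=859 -> [859]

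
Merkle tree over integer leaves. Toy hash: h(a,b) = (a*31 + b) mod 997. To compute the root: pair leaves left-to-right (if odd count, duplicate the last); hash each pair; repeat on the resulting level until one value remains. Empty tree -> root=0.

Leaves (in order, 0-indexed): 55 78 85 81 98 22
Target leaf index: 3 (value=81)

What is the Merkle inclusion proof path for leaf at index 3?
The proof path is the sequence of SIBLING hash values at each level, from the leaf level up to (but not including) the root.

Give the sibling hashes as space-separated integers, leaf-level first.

Answer: 85 786 214

Derivation:
L0 (leaves): [55, 78, 85, 81, 98, 22], target index=3
L1: h(55,78)=(55*31+78)%997=786 [pair 0] h(85,81)=(85*31+81)%997=722 [pair 1] h(98,22)=(98*31+22)%997=69 [pair 2] -> [786, 722, 69]
  Sibling for proof at L0: 85
L2: h(786,722)=(786*31+722)%997=163 [pair 0] h(69,69)=(69*31+69)%997=214 [pair 1] -> [163, 214]
  Sibling for proof at L1: 786
L3: h(163,214)=(163*31+214)%997=282 [pair 0] -> [282]
  Sibling for proof at L2: 214
Root: 282
Proof path (sibling hashes from leaf to root): [85, 786, 214]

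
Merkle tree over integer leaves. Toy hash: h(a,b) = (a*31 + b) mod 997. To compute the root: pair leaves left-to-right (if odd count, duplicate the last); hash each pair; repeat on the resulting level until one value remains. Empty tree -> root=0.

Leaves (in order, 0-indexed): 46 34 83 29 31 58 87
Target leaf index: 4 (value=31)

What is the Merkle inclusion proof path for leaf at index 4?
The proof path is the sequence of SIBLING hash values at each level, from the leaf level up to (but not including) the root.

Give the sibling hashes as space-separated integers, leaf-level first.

L0 (leaves): [46, 34, 83, 29, 31, 58, 87], target index=4
L1: h(46,34)=(46*31+34)%997=463 [pair 0] h(83,29)=(83*31+29)%997=608 [pair 1] h(31,58)=(31*31+58)%997=22 [pair 2] h(87,87)=(87*31+87)%997=790 [pair 3] -> [463, 608, 22, 790]
  Sibling for proof at L0: 58
L2: h(463,608)=(463*31+608)%997=6 [pair 0] h(22,790)=(22*31+790)%997=475 [pair 1] -> [6, 475]
  Sibling for proof at L1: 790
L3: h(6,475)=(6*31+475)%997=661 [pair 0] -> [661]
  Sibling for proof at L2: 6
Root: 661
Proof path (sibling hashes from leaf to root): [58, 790, 6]

Answer: 58 790 6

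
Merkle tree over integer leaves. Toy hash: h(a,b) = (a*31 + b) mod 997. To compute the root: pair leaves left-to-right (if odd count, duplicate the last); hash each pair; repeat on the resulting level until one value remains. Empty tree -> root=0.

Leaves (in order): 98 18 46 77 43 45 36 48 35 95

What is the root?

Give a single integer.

Answer: 361

Derivation:
L0: [98, 18, 46, 77, 43, 45, 36, 48, 35, 95]
L1: h(98,18)=(98*31+18)%997=65 h(46,77)=(46*31+77)%997=506 h(43,45)=(43*31+45)%997=381 h(36,48)=(36*31+48)%997=167 h(35,95)=(35*31+95)%997=183 -> [65, 506, 381, 167, 183]
L2: h(65,506)=(65*31+506)%997=527 h(381,167)=(381*31+167)%997=14 h(183,183)=(183*31+183)%997=871 -> [527, 14, 871]
L3: h(527,14)=(527*31+14)%997=399 h(871,871)=(871*31+871)%997=953 -> [399, 953]
L4: h(399,953)=(399*31+953)%997=361 -> [361]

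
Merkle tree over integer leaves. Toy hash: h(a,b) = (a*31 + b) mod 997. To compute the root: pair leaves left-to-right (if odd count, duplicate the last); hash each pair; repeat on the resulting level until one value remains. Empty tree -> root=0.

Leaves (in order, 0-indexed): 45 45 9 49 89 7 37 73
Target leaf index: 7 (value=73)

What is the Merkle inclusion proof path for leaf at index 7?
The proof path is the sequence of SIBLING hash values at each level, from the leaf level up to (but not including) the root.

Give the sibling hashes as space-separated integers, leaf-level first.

Answer: 37 772 103

Derivation:
L0 (leaves): [45, 45, 9, 49, 89, 7, 37, 73], target index=7
L1: h(45,45)=(45*31+45)%997=443 [pair 0] h(9,49)=(9*31+49)%997=328 [pair 1] h(89,7)=(89*31+7)%997=772 [pair 2] h(37,73)=(37*31+73)%997=223 [pair 3] -> [443, 328, 772, 223]
  Sibling for proof at L0: 37
L2: h(443,328)=(443*31+328)%997=103 [pair 0] h(772,223)=(772*31+223)%997=227 [pair 1] -> [103, 227]
  Sibling for proof at L1: 772
L3: h(103,227)=(103*31+227)%997=429 [pair 0] -> [429]
  Sibling for proof at L2: 103
Root: 429
Proof path (sibling hashes from leaf to root): [37, 772, 103]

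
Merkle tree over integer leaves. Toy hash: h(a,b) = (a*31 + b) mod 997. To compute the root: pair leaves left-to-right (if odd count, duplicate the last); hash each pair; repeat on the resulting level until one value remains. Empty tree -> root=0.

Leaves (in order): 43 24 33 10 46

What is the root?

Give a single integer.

L0: [43, 24, 33, 10, 46]
L1: h(43,24)=(43*31+24)%997=360 h(33,10)=(33*31+10)%997=36 h(46,46)=(46*31+46)%997=475 -> [360, 36, 475]
L2: h(360,36)=(360*31+36)%997=229 h(475,475)=(475*31+475)%997=245 -> [229, 245]
L3: h(229,245)=(229*31+245)%997=365 -> [365]

Answer: 365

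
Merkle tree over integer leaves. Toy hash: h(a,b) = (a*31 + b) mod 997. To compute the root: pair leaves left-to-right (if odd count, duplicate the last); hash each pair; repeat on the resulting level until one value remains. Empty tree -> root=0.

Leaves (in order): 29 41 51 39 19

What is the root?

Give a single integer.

Answer: 941

Derivation:
L0: [29, 41, 51, 39, 19]
L1: h(29,41)=(29*31+41)%997=940 h(51,39)=(51*31+39)%997=623 h(19,19)=(19*31+19)%997=608 -> [940, 623, 608]
L2: h(940,623)=(940*31+623)%997=850 h(608,608)=(608*31+608)%997=513 -> [850, 513]
L3: h(850,513)=(850*31+513)%997=941 -> [941]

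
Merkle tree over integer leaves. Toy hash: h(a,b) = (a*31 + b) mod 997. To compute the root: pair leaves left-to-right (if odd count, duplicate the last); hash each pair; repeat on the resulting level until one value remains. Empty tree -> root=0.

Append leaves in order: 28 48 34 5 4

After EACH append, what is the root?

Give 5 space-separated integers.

After append 28 (leaves=[28]):
  L0: [28]
  root=28
After append 48 (leaves=[28, 48]):
  L0: [28, 48]
  L1: h(28,48)=(28*31+48)%997=916 -> [916]
  root=916
After append 34 (leaves=[28, 48, 34]):
  L0: [28, 48, 34]
  L1: h(28,48)=(28*31+48)%997=916 h(34,34)=(34*31+34)%997=91 -> [916, 91]
  L2: h(916,91)=(916*31+91)%997=571 -> [571]
  root=571
After append 5 (leaves=[28, 48, 34, 5]):
  L0: [28, 48, 34, 5]
  L1: h(28,48)=(28*31+48)%997=916 h(34,5)=(34*31+5)%997=62 -> [916, 62]
  L2: h(916,62)=(916*31+62)%997=542 -> [542]
  root=542
After append 4 (leaves=[28, 48, 34, 5, 4]):
  L0: [28, 48, 34, 5, 4]
  L1: h(28,48)=(28*31+48)%997=916 h(34,5)=(34*31+5)%997=62 h(4,4)=(4*31+4)%997=128 -> [916, 62, 128]
  L2: h(916,62)=(916*31+62)%997=542 h(128,128)=(128*31+128)%997=108 -> [542, 108]
  L3: h(542,108)=(542*31+108)%997=958 -> [958]
  root=958

Answer: 28 916 571 542 958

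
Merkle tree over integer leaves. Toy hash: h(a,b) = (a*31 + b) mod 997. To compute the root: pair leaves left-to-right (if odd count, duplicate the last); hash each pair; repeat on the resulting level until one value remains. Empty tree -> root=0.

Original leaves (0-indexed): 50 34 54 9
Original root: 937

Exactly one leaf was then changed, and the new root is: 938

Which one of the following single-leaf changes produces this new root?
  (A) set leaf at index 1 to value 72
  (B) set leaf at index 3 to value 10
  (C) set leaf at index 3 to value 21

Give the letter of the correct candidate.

Answer: B

Derivation:
Original leaves: [50, 34, 54, 9]
Target new root: 938
Try each candidate change and compute the resulting root:
Candidate A: set leaf[1] = 72 -> leaves = [50, 72, 54, 9]
  L0: [50, 72, 54, 9]
  L1: h(50,72)=(50*31+72)%997=625 h(54,9)=(54*31+9)%997=686 -> [625, 686]
  L2: h(625,686)=(625*31+686)%997=121 -> [121]
  root = 121 != target 938
Candidate B: set leaf[3] = 10 -> leaves = [50, 34, 54, 10]
  L0: [50, 34, 54, 10]
  L1: h(50,34)=(50*31+34)%997=587 h(54,10)=(54*31+10)%997=687 -> [587, 687]
  L2: h(587,687)=(587*31+687)%997=938 -> [938]
  root = 938 == target 938  ** MATCH **
Candidate C: set leaf[3] = 21 -> leaves = [50, 34, 54, 21]
  L0: [50, 34, 54, 21]
  L1: h(50,34)=(50*31+34)%997=587 h(54,21)=(54*31+21)%997=698 -> [587, 698]
  L2: h(587,698)=(587*31+698)%997=949 -> [949]
  root = 949 != target 938
Candidate B produces the target root.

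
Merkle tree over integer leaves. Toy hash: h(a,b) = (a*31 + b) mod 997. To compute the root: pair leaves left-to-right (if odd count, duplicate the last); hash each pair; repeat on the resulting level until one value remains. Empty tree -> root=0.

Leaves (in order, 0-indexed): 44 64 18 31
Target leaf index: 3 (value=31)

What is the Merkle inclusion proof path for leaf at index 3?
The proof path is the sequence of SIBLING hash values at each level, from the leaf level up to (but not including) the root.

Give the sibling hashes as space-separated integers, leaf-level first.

Answer: 18 431

Derivation:
L0 (leaves): [44, 64, 18, 31], target index=3
L1: h(44,64)=(44*31+64)%997=431 [pair 0] h(18,31)=(18*31+31)%997=589 [pair 1] -> [431, 589]
  Sibling for proof at L0: 18
L2: h(431,589)=(431*31+589)%997=989 [pair 0] -> [989]
  Sibling for proof at L1: 431
Root: 989
Proof path (sibling hashes from leaf to root): [18, 431]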